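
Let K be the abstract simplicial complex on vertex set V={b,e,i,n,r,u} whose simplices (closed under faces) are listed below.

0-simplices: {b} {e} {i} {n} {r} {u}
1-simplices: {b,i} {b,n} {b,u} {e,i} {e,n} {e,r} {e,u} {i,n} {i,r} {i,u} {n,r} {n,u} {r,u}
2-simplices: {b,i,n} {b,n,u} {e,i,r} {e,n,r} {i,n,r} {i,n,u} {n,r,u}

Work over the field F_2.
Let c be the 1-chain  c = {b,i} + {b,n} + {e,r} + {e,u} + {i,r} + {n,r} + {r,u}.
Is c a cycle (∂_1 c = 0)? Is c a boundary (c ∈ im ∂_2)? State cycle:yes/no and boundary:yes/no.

n_0=6 n_1=13 n_2=7  [Z2]
∂1: piv[bi,bn,bu,ei,er] rk=5  ker:en,eu,in,ir,iu,nr,nu,ru
∂2: piv[bin,bnu,eir,enr,inr,inu,nru] rk=7
∂1c = 0
c vs im∂2: residual ≠ 0 ⇒ not boundary

cycle:yes boundary:no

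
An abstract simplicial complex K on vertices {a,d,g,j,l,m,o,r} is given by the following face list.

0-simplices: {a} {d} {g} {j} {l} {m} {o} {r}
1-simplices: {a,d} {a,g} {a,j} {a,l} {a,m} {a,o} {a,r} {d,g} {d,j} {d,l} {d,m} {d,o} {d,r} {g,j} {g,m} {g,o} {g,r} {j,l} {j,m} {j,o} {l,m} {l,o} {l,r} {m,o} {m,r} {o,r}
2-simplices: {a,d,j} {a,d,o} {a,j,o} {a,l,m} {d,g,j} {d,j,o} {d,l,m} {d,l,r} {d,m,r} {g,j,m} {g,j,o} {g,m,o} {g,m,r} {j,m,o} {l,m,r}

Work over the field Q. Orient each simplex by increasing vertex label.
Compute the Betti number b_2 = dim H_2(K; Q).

n_0=8 n_1=26 n_2=15  [Q]
∂1: piv[ad,ag,aj,al,am,ao,ar] rk=7  ker:dg,dj,dl,dm,do,dr,gj,gm,go,gr,jl,jm,jo,lm,lo,lr,mo,mr,or
∂2: piv[adj,ado,ajo,alm,dgj,dlm,dlr,dmr,gjm,gjo,gmo,gmr] rk=12  ker:djo,jmo,lmr
b_2=(15−12)−0=3

b_2=3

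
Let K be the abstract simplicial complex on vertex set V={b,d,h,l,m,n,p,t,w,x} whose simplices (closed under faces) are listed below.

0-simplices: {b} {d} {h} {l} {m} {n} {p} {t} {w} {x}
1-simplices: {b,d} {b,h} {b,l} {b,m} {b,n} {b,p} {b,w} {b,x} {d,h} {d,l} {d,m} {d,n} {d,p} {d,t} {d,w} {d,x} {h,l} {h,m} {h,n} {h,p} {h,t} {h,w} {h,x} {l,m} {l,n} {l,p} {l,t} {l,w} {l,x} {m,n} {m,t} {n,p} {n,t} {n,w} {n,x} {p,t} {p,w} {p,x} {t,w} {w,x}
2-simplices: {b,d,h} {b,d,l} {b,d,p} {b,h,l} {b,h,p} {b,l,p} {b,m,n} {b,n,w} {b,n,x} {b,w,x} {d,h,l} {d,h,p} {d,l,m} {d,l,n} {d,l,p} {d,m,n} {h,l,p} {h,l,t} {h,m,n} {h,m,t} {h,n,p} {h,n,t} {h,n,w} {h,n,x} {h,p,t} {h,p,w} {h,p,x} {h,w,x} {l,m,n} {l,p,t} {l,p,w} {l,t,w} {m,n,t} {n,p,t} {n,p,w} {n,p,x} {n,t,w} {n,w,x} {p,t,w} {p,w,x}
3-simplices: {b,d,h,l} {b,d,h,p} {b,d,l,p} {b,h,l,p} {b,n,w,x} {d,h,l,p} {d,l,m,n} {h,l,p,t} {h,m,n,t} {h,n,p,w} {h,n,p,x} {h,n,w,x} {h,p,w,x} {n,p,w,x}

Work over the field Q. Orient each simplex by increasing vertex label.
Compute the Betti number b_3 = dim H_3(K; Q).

n_0=10 n_1=40 n_2=40 n_3=14  [Q]
∂1: piv[bd,bh,bl,bm,bn,bp,bw,bx,dt] rk=9  ker:dh,dl,dm,dn,dp,dw,dx,hl,hm,hn,hp,ht,hw,hx,lm,ln,lp,lt,lw,lx,mn,mt,np,nt,nw,nx,pt,pw,px,tw,wx
∂2: piv[bdh,bdl,bdp,bhl,bhp,blp,bmn,bnw,bnx,bwx,dlm,dln,dmn,hlt,hmn,hmt,hnp,hnt,hnw,hnx,hpt,hpw,hpx,lpw,ltw] rk=25  ker:dhl,dhp,dlp,hlp,hwx,lmn,lpt,mnt,npt,npw,npx,ntw,nwx,ptw,pwx
∂3: piv[bdhl,bdhp,bdlp,bhlp,bnwx,dlmn,hlpt,hmnt,hnpw,hnpx,hnwx,hpwx] rk=12  ker:dhlp,npwx
b_3=(14−12)−0=2

b_3=2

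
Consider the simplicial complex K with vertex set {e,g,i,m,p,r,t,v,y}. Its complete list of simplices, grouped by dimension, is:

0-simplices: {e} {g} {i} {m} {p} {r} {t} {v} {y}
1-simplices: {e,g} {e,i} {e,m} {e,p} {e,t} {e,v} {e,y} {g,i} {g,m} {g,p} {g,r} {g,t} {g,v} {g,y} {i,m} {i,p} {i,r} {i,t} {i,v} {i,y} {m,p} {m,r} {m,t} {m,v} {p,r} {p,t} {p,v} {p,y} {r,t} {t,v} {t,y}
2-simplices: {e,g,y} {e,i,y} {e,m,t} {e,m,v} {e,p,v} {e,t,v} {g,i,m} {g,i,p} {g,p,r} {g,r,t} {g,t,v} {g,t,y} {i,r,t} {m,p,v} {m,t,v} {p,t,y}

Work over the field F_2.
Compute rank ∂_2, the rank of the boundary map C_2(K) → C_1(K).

n_0=9 n_1=31 n_2=16  [Z2]
∂1: piv[eg,ei,em,ep,et,ev,ey,gr] rk=8  ker:gi,gm,gp,gt,gv,gy,im,ip,ir,it,iv,iy,mp,mr,mt,mv,pr,pt,pv,py,rt,tv,ty
∂2: piv[egy,eiy,emt,emv,epv,etv,gim,gip,gpr,grt,gtv,gty,irt,mpv,pty] rk=15  ker:mtv
rk∂_2=15

rank∂_2=15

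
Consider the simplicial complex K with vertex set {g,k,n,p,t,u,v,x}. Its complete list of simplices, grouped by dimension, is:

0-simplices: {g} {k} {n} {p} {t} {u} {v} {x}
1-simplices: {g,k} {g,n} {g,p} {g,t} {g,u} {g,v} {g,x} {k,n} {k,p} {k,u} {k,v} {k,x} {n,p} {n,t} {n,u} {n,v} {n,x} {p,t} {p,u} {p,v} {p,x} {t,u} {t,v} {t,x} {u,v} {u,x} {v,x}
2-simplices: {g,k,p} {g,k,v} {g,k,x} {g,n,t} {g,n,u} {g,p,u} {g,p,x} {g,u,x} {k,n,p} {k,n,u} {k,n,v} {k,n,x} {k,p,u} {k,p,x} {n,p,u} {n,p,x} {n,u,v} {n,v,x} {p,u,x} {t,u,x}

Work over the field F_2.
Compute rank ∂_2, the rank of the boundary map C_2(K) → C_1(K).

rank∂_2=16

n_0=8 n_1=27 n_2=20  [Z2]
∂1: piv[gk,gn,gp,gt,gu,gv,gx] rk=7  ker:kn,kp,ku,kv,kx,np,nt,nu,nv,nx,pt,pu,pv,px,tu,tv,tx,uv,ux,vx
∂2: piv[gkp,gkv,gkx,gnt,gnu,gpu,gpx,gux,knp,knu,knv,knx,kpu,nuv,nvx,tux] rk=16  ker:kpx,npu,npx,pux
rk∂_2=16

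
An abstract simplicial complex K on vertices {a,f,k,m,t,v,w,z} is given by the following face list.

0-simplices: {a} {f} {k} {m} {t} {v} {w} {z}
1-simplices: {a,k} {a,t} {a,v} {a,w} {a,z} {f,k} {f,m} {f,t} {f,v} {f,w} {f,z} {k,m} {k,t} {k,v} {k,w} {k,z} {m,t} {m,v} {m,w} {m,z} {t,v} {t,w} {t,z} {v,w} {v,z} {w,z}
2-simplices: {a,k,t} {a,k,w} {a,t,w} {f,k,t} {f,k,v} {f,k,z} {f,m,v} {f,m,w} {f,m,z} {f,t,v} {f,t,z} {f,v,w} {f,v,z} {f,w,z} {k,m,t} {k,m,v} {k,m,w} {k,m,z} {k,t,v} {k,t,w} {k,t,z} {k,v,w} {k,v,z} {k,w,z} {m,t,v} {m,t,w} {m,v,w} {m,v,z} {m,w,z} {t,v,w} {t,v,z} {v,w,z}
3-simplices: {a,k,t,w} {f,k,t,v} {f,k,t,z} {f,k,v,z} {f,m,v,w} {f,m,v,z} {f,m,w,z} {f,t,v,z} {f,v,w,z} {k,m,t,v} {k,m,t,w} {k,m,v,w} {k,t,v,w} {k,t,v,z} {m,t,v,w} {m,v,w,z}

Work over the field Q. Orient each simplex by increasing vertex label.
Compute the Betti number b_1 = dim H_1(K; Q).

n_0=8 n_1=26 n_2=32 n_3=16  [Q]
∂1: piv[ak,at,av,aw,az,fk,fm] rk=7  ker:ft,fv,fw,fz,km,kt,kv,kw,kz,mt,mv,mw,mz,tv,tw,tz,vw,vz,wz
∂2: piv[akt,akw,atw,fkt,fkv,fkz,fmv,fmw,fmz,ftv,ftz,fvw,fvz,fwz,kmt,kmv,kmw] rk=17  ker:kmz,ktv,ktw,ktz,kvw,kvz,kwz,mtv,mtw,mvw,mvz,mwz,tvw,tvz,vwz
∂3: piv[aktw,fktv,fktz,fkvz,fmvw,fmvz,fmwz,ftvz,fvwz,kmtv,kmtw,kmvw,ktvw] rk=13  ker:ktvz,mtvw,mvwz
b_1=(26−7)−17=2

b_1=2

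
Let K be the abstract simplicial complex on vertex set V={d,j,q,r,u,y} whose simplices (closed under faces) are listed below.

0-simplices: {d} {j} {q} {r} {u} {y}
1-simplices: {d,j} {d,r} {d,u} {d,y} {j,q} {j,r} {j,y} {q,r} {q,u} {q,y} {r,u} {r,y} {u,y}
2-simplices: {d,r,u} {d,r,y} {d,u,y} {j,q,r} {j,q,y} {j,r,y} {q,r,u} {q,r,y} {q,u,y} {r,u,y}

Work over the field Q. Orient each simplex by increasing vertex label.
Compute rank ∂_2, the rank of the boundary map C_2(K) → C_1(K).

rank∂_2=7

n_0=6 n_1=13 n_2=10  [Q]
∂1: piv[dj,dr,du,dy,jq] rk=5  ker:jr,jy,qr,qu,qy,ru,ry,uy
∂2: piv[dru,dry,duy,jqr,jqy,jry,qru] rk=7  ker:qry,quy,ruy
rk∂_2=7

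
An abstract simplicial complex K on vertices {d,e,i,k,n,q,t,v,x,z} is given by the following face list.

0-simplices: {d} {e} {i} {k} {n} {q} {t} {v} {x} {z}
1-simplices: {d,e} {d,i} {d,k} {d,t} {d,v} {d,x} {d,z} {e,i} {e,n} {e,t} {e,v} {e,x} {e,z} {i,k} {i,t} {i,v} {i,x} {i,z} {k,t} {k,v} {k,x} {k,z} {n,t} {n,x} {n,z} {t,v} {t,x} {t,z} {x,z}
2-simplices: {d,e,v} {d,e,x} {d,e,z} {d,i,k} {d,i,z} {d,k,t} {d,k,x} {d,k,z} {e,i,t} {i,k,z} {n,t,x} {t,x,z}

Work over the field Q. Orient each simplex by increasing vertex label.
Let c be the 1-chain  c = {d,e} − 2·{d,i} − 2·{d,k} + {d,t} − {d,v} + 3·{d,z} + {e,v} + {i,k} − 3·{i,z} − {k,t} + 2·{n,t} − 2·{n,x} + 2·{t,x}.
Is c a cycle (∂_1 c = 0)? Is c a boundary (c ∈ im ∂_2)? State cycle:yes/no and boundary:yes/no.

n_0=10 n_1=29 n_2=12  [Q]
∂1: piv[de,di,dk,dt,dv,dx,dz,en] rk=8  ker:ei,et,ev,ex,ez,ik,it,iv,ix,iz,kt,kv,kx,kz,nt,nx,nz,tv,tx,tz,xz
∂2: piv[dev,dex,dez,dik,diz,dkt,dkx,dkz,eit,ntx,txz] rk=11  ker:ikz
∂1c = 0
c vs im∂2: reduces to 0 ⇒ boundary

cycle:yes boundary:yes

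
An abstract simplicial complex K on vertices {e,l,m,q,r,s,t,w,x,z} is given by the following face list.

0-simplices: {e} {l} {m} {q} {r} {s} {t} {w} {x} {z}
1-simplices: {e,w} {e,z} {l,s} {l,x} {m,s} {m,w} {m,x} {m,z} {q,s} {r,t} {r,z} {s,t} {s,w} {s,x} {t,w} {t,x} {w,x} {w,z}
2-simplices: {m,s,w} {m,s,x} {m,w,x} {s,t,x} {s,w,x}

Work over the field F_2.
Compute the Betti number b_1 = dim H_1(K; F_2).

n_0=10 n_1=18 n_2=5  [Z2]
∂1: piv[ew,ez,ls,lx,ms,mw,qs,rt,rz] rk=9  ker:mx,mz,st,sw,sx,tw,tx,wx,wz
∂2: piv[msw,msx,mwx,stx] rk=4  ker:swx
b_1=(18−9)−4=5

b_1=5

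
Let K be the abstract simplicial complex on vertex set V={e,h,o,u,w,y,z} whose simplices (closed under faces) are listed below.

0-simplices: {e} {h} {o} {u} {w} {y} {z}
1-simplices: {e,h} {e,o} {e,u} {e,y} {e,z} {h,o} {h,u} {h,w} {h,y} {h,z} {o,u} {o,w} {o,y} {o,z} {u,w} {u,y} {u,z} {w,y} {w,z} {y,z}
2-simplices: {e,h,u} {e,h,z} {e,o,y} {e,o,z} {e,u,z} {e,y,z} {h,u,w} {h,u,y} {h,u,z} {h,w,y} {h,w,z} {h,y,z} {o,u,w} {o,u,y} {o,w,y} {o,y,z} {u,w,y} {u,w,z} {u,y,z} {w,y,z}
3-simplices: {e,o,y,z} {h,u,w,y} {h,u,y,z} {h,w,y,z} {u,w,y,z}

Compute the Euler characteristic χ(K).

n_0=7 n_1=20 n_2=20 n_3=5
χ=+7−20+20−5=2

χ(K)=2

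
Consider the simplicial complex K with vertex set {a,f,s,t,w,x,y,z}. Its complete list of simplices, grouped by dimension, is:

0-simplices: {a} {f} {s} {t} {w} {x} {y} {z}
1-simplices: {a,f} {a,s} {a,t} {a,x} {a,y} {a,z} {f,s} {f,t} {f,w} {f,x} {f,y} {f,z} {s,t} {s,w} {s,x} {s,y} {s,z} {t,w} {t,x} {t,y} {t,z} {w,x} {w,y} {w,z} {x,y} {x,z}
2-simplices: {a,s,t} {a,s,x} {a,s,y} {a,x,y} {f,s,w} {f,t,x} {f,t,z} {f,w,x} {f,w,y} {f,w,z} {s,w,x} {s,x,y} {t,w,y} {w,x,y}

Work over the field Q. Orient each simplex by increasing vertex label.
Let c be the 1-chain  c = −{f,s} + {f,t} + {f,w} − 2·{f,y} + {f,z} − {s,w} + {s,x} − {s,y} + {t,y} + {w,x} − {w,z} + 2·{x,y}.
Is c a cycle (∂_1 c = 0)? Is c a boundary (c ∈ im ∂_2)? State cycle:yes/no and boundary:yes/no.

n_0=8 n_1=26 n_2=14  [Q]
∂1: piv[af,as,at,ax,ay,az,fw] rk=7  ker:fs,ft,fx,fy,fz,st,sw,sx,sy,sz,tw,tx,ty,tz,wx,wy,wz,xy,xz
∂2: piv[ast,asx,asy,axy,fsw,ftx,ftz,fwx,fwy,fwz,swx,twy,wxy] rk=13  ker:sxy
∂1c = 0
c vs im∂2: residual ≠ 0 ⇒ not boundary

cycle:yes boundary:no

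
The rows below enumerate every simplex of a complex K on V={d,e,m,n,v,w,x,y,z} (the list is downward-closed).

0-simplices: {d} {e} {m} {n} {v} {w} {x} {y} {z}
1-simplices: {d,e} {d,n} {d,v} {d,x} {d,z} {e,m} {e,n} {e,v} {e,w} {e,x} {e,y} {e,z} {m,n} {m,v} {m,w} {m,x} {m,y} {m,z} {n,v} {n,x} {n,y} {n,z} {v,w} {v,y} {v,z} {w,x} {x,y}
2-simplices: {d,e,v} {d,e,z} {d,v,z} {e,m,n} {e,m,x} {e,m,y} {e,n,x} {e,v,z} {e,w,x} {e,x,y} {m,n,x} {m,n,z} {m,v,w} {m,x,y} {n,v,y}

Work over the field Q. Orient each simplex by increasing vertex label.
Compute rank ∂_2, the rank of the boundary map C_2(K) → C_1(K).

n_0=9 n_1=27 n_2=15  [Q]
∂1: piv[de,dn,dv,dx,dz,em,ew,ey] rk=8  ker:en,ev,ex,ez,mn,mv,mw,mx,my,mz,nv,nx,ny,nz,vw,vy,vz,wx,xy
∂2: piv[dev,dez,dvz,emn,emx,emy,enx,ewx,exy,mnz,mvw,nvy] rk=12  ker:evz,mnx,mxy
rk∂_2=12

rank∂_2=12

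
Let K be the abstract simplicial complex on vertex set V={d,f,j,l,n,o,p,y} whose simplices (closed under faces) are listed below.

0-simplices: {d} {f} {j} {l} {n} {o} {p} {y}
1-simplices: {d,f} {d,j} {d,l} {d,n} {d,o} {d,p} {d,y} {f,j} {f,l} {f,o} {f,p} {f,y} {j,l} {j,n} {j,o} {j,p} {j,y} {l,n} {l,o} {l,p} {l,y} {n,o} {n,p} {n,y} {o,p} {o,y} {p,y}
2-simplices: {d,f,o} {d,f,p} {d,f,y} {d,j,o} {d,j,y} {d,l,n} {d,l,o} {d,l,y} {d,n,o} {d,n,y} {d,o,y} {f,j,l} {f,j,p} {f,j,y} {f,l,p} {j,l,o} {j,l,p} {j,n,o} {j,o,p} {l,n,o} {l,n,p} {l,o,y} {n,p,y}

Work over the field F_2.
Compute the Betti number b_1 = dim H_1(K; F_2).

b_1=0

n_0=8 n_1=27 n_2=23  [Z2]
∂1: piv[df,dj,dl,dn,do,dp,dy] rk=7  ker:fj,fl,fo,fp,fy,jl,jn,jo,jp,jy,ln,lo,lp,ly,no,np,ny,op,oy,py
∂2: piv[dfo,dfp,dfy,djo,djy,dln,dlo,dly,dno,dny,doy,fjl,fjp,fjy,flp,jlo,jno,jop,lnp,npy] rk=20  ker:jlp,lno,loy
b_1=(27−7)−20=0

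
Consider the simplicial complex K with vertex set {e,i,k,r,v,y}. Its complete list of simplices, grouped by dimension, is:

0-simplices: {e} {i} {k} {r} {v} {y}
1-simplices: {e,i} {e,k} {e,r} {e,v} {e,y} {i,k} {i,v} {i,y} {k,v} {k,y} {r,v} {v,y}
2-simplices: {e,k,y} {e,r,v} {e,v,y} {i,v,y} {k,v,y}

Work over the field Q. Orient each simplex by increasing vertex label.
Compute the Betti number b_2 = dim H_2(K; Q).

b_2=0

n_0=6 n_1=12 n_2=5  [Q]
∂1: piv[ei,ek,er,ev,ey] rk=5  ker:ik,iv,iy,kv,ky,rv,vy
∂2: piv[eky,erv,evy,ivy,kvy] rk=5
b_2=(5−5)−0=0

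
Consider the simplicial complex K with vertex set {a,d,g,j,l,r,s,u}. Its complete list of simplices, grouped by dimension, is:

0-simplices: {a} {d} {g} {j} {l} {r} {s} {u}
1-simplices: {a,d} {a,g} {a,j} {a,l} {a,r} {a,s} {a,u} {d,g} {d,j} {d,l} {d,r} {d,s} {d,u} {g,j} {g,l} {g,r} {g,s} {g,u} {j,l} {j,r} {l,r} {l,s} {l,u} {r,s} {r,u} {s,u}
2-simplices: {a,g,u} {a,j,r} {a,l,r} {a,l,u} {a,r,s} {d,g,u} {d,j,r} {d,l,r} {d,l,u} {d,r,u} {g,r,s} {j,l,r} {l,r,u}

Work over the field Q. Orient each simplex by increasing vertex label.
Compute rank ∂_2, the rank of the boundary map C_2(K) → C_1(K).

n_0=8 n_1=26 n_2=13  [Q]
∂1: piv[ad,ag,aj,al,ar,as,au] rk=7  ker:dg,dj,dl,dr,ds,du,gj,gl,gr,gs,gu,jl,jr,lr,ls,lu,rs,ru,su
∂2: piv[agu,ajr,alr,alu,ars,dgu,djr,dlr,dlu,dru,grs,jlr] rk=12  ker:lru
rk∂_2=12

rank∂_2=12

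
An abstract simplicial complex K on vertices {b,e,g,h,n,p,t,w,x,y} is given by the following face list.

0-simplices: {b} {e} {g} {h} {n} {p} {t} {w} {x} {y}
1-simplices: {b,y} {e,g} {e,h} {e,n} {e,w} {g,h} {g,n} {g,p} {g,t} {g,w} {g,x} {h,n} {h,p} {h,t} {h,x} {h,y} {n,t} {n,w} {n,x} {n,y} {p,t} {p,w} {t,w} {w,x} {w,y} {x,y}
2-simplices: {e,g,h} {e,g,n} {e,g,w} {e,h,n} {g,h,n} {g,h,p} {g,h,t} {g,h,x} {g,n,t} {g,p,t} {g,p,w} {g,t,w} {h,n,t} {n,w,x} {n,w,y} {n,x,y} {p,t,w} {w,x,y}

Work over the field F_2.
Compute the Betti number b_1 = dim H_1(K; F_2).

n_0=10 n_1=26 n_2=18  [Z2]
∂1: piv[by,eg,eh,en,ew,gp,gt,gx,hy] rk=9  ker:gh,gn,gw,hn,hp,ht,hx,nt,nw,nx,ny,pt,pw,tw,wx,wy,xy
∂2: piv[egh,egn,egw,ehn,ghp,ght,ghx,gnt,gpt,gpw,gtw,nwx,nwy,nxy] rk=14  ker:ghn,hnt,ptw,wxy
b_1=(26−9)−14=3

b_1=3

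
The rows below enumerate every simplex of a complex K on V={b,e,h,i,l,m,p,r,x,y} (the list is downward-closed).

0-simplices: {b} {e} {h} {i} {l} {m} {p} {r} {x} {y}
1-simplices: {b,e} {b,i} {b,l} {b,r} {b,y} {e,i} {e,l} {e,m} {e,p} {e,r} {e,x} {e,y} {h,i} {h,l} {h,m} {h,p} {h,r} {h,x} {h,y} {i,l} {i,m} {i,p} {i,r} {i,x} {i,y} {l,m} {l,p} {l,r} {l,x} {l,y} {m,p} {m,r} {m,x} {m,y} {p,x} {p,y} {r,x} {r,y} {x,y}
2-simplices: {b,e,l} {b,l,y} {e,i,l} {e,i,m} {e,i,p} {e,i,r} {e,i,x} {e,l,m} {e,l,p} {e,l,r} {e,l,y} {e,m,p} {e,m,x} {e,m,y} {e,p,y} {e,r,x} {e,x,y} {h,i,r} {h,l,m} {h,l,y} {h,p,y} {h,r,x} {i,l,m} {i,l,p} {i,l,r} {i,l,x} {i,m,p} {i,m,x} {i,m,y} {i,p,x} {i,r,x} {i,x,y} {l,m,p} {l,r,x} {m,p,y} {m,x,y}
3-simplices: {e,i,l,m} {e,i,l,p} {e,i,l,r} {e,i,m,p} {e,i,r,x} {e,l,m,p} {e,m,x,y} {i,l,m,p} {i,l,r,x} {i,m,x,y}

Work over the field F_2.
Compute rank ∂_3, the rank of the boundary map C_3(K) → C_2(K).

n_0=10 n_1=39 n_2=36 n_3=10  [Z2]
∂1: piv[be,bi,bl,br,by,em,ep,ex,hi] rk=9  ker:ei,el,er,ey,hl,hm,hp,hr,hx,hy,il,im,ip,ir,ix,iy,lm,lp,lr,lx,ly,mp,mr,mx,my,px,py,rx,ry,xy
∂2: piv[bel,bly,eil,eim,eip,eir,eix,elm,elp,elr,ely,emp,emx,emy,epy,erx,exy,hir,hlm,hly,hpy,hrx,ilx,imy,ipx] rk=25  ker:ilm,ilp,ilr,imp,imx,irx,ixy,lmp,lrx,mpy,mxy
∂3: piv[eilm,eilp,eilr,eimp,eirx,elmp,emxy,ilrx,imxy] rk=9  ker:ilmp
rk∂_3=9

rank∂_3=9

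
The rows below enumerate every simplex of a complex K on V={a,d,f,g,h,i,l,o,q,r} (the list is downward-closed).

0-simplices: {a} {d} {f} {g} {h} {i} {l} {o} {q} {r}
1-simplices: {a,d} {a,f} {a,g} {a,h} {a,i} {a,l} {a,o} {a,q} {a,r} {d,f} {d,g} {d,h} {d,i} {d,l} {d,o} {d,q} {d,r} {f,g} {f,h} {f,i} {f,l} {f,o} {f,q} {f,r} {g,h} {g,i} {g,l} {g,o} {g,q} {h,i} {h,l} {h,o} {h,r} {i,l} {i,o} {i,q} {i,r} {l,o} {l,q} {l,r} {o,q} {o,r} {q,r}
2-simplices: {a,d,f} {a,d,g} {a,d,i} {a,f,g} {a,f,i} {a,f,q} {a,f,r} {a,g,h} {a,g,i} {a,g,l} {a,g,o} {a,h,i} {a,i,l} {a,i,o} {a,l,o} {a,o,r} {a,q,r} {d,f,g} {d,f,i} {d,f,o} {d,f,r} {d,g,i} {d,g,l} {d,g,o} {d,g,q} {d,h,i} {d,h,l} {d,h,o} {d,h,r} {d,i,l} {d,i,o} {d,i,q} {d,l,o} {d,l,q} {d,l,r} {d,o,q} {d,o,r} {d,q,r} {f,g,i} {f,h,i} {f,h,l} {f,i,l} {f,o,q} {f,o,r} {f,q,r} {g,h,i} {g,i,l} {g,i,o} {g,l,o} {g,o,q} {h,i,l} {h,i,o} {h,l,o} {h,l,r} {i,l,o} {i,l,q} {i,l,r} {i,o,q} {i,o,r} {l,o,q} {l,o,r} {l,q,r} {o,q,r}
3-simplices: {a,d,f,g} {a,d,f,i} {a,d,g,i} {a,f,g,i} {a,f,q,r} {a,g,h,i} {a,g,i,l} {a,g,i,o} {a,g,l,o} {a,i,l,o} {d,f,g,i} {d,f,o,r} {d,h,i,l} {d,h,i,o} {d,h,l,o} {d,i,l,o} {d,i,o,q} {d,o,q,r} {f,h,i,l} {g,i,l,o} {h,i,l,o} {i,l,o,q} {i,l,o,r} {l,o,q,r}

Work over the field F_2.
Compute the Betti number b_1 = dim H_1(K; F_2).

n_0=10 n_1=43 n_2=63 n_3=24  [Z2]
∂1: piv[ad,af,ag,ah,ai,al,ao,aq,ar] rk=9  ker:df,dg,dh,di,dl,do,dq,dr,fg,fh,fi,fl,fo,fq,fr,gh,gi,gl,go,gq,hi,hl,ho,hr,il,io,iq,ir,lo,lq,lr,oq,or,qr
∂2: piv[adf,adg,adi,afg,afi,afq,afr,agh,agi,agl,ago,ahi,ail,aio,alo,aor,aqr,dfo,dfr,dgl,dgo,dgq,dhi,dhl,dho,dhr,diq,dlq,dlr,doq,dqr,fhi,fhl,ilr] rk=34  ker:dfg,dfi,dgi,dil,dio,dlo,dor,fgi,fil,foq,for,fqr,ghi,gil,gio,glo,goq,hil,hio,hlo,hlr,ilo,ilq,ioq,ior,loq,lor,lqr,oqr
∂3: piv[adfg,adfi,adgi,afgi,afqr,aghi,agil,agio,aglo,ailo,dfor,dhil,dhio,dhlo,dilo,dioq,doqr,fhil,iloq,ilor,loqr] rk=21  ker:dfgi,gilo,hilo
b_1=(43−9)−34=0

b_1=0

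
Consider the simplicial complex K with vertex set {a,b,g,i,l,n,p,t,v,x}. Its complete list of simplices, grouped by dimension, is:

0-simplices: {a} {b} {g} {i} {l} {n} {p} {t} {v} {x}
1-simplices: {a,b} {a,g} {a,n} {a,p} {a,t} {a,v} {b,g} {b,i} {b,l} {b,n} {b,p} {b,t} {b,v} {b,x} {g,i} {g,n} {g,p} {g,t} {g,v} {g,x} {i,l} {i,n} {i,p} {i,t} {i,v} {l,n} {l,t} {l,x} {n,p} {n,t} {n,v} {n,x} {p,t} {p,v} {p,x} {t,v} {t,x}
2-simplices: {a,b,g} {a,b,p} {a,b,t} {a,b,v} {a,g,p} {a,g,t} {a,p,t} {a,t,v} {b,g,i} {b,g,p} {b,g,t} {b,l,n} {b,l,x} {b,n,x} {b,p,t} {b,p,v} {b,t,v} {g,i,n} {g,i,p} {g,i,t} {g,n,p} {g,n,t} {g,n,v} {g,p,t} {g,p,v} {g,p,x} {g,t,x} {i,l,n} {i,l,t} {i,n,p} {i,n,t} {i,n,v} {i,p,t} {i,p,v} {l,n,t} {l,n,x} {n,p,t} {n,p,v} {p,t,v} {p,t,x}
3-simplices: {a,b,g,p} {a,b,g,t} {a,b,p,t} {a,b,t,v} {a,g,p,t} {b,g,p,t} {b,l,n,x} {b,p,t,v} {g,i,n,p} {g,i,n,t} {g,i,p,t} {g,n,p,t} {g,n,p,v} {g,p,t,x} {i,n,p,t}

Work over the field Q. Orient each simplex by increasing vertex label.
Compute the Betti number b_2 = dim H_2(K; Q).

b_2=2

n_0=10 n_1=37 n_2=40 n_3=15  [Q]
∂1: piv[ab,ag,an,ap,at,av,bi,bl,bx] rk=9  ker:bg,bn,bp,bt,bv,gi,gn,gp,gt,gv,gx,il,in,ip,it,iv,ln,lt,lx,np,nt,nv,nx,pt,pv,px,tv,tx
∂2: piv[abg,abp,abt,abv,agp,agt,apt,atv,bgi,bln,blx,bnx,bpv,gin,gip,git,gnp,gnt,gnv,gpv,gpx,gtx,iln,ilt,inv] rk=25  ker:bgp,bgt,bpt,btv,gpt,inp,int,ipt,ipv,lnt,lnx,npt,npv,ptv,ptx
∂3: piv[abgp,abgt,abpt,abtv,agpt,blnx,bptv,ginp,gint,gipt,gnpt,gnpv,gptx] rk=13  ker:bgpt,inpt
b_2=(40−25)−13=2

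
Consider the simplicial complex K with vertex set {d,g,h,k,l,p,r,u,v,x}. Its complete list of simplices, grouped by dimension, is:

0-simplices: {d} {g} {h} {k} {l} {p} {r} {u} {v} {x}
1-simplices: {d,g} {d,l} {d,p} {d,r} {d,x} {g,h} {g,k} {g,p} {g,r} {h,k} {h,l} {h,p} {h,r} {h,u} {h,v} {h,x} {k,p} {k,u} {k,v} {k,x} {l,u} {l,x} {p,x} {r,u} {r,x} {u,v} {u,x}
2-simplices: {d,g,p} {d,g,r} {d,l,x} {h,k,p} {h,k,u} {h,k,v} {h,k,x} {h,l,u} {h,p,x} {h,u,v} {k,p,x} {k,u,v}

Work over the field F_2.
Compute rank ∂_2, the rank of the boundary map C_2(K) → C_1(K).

rank∂_2=10

n_0=10 n_1=27 n_2=12  [Z2]
∂1: piv[dg,dl,dp,dr,dx,gh,gk,hu,hv] rk=9  ker:gp,gr,hk,hl,hp,hr,hx,kp,ku,kv,kx,lu,lx,px,ru,rx,uv,ux
∂2: piv[dgp,dgr,dlx,hkp,hku,hkv,hkx,hlu,hpx,huv] rk=10  ker:kpx,kuv
rk∂_2=10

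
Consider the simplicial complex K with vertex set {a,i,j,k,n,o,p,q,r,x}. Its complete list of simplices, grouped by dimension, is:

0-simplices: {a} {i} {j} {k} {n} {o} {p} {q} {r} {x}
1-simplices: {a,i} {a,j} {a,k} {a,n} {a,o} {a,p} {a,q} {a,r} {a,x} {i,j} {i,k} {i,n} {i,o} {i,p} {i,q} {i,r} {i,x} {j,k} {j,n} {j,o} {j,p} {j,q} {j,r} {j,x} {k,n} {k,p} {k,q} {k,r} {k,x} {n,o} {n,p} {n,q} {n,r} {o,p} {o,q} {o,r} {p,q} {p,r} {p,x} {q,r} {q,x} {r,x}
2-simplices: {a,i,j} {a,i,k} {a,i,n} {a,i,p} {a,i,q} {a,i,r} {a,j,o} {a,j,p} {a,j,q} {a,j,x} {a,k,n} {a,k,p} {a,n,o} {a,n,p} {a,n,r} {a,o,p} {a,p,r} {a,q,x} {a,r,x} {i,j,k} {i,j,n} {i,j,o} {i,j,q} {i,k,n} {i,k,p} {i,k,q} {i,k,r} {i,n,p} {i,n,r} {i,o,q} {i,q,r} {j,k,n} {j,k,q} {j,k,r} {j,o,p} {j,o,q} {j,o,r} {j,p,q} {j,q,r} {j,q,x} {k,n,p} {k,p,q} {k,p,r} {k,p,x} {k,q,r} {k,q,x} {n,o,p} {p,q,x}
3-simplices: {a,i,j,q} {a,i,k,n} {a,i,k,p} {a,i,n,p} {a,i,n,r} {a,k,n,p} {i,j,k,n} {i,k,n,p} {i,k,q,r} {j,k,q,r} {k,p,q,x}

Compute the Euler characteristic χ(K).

χ(K)=5

n_0=10 n_1=42 n_2=48 n_3=11
χ=+10−42+48−11=5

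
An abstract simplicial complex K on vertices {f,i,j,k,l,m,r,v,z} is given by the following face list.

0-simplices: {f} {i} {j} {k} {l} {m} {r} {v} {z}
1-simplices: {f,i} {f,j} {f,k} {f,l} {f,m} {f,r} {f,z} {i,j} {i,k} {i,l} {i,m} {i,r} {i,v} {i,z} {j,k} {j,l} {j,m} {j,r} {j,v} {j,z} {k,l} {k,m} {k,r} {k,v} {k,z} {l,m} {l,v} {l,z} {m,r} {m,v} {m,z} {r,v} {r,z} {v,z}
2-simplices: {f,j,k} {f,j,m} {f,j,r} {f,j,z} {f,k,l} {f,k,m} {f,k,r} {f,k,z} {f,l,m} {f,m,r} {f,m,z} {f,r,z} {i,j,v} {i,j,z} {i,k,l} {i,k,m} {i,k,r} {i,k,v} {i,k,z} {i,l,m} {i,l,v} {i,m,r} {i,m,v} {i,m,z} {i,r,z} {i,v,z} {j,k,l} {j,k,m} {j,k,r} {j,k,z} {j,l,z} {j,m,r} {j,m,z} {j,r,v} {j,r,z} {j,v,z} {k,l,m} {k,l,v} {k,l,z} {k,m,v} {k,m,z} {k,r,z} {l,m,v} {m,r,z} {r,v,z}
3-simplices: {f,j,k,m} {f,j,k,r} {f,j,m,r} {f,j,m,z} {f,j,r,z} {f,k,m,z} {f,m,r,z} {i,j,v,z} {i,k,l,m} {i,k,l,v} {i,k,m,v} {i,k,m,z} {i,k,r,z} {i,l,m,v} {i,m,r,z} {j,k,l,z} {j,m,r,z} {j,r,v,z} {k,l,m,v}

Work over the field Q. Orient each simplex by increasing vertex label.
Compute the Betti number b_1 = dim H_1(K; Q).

n_0=9 n_1=34 n_2=45 n_3=19  [Q]
∂1: piv[fi,fj,fk,fl,fm,fr,fz,iv] rk=8  ker:ij,ik,il,im,ir,iz,jk,jl,jm,jr,jv,jz,kl,km,kr,kv,kz,lm,lv,lz,mr,mv,mz,rv,rz,vz
∂2: piv[fjk,fjm,fjr,fjz,fkl,fkm,fkr,fkz,flm,fmr,fmz,frz,ijv,ijz,ikl,ikm,ikr,ikv,ikz,ilv,imv,ivz,jkl,jlz,jrv] rk=25  ker:ilm,imr,imz,irz,jkm,jkr,jkz,jmr,jmz,jrz,jvz,klm,klv,klz,kmv,kmz,krz,lmv,mrz,rvz
∂3: piv[fjkm,fjkr,fjmr,fjmz,fjrz,fkmz,fmrz,ijvz,iklm,iklv,ikmv,ikmz,ikrz,ilmv,imrz,jklz,jrvz] rk=17  ker:jmrz,klmv
b_1=(34−8)−25=1

b_1=1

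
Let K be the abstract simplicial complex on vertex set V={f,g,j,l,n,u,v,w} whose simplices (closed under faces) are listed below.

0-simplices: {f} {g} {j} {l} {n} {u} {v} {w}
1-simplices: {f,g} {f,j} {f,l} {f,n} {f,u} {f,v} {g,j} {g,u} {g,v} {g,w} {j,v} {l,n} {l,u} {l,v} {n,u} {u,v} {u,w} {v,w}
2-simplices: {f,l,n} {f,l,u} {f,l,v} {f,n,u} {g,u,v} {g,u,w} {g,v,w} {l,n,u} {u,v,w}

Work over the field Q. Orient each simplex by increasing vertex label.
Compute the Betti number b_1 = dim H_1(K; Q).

n_0=8 n_1=18 n_2=9  [Q]
∂1: piv[fg,fj,fl,fn,fu,fv,gw] rk=7  ker:gj,gu,gv,jv,ln,lu,lv,nu,uv,uw,vw
∂2: piv[fln,flu,flv,fnu,guv,guw,gvw] rk=7  ker:lnu,uvw
b_1=(18−7)−7=4

b_1=4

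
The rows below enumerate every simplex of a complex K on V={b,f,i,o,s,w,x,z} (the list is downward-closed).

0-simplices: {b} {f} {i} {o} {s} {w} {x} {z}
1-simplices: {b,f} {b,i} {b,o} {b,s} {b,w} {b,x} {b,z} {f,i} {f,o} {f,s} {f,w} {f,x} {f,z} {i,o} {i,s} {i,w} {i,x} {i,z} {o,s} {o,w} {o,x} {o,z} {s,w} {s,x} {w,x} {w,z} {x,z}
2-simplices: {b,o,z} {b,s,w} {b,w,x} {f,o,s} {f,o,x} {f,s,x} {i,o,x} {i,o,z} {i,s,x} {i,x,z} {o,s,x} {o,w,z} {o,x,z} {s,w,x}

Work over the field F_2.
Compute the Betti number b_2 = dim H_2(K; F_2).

b_2=2

n_0=8 n_1=27 n_2=14  [Z2]
∂1: piv[bf,bi,bo,bs,bw,bx,bz] rk=7  ker:fi,fo,fs,fw,fx,fz,io,is,iw,ix,iz,os,ow,ox,oz,sw,sx,wx,wz,xz
∂2: piv[boz,bsw,bwx,fos,fox,fsx,iox,ioz,isx,ixz,owz,swx] rk=12  ker:osx,oxz
b_2=(14−12)−0=2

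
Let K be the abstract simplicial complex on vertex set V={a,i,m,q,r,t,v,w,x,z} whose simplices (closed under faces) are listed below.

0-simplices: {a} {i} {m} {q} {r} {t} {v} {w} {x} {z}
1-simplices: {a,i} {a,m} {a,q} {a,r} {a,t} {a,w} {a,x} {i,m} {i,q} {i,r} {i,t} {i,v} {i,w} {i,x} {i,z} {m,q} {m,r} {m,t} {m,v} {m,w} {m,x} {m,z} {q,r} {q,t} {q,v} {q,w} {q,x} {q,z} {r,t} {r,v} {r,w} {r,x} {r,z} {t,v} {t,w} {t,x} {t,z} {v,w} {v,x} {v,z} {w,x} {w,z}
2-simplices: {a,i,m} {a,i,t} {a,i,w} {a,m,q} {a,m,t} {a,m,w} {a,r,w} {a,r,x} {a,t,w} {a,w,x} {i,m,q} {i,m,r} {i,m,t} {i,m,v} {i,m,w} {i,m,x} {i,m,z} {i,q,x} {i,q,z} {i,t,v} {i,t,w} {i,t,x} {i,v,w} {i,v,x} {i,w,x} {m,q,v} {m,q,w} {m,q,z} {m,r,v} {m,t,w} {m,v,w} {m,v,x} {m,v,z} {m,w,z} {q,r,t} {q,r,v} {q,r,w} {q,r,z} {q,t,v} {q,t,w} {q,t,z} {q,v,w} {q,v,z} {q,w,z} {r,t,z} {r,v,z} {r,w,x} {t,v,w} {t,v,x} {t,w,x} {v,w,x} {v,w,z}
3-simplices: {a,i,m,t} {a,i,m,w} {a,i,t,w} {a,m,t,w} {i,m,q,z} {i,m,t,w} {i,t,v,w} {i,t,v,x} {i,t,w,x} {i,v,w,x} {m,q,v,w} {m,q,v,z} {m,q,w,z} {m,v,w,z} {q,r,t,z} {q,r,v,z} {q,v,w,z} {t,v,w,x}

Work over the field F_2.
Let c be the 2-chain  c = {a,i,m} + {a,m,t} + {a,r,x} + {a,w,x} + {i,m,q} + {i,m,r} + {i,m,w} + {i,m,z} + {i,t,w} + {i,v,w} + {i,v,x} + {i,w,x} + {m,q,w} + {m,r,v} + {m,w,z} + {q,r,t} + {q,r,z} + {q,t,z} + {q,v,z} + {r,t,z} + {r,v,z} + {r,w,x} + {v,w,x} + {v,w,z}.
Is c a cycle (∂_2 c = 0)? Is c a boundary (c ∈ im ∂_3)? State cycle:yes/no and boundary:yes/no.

cycle:no boundary:no

n_0=10 n_1=42 n_2=52 n_3=18  [Z2]
∂1: piv[ai,am,aq,ar,at,aw,ax,iv,iz] rk=9  ker:im,iq,ir,it,iw,ix,mq,mr,mt,mv,mw,mx,mz,qr,qt,qv,qw,qx,qz,rt,rv,rw,rx,rz,tv,tw,tx,tz,vw,vx,vz,wx,wz
∂2: piv[aim,ait,aiw,amq,amt,amw,arw,arx,atw,awx,imq,imr,imv,imx,imz,iqx,iqz,itv,itx,ivw,ivx,iwx,mqv,mqw,mrv,mvz,mwz,qrt,qrv,qrw,qrz,qtv,qtz] rk=33  ker:imt,imw,itw,mqz,mtw,mvw,mvx,qtw,qvw,qvz,qwz,rtz,rvz,rwx,tvw,tvx,twx,vwx,vwz
∂3: piv[aimt,aimw,aitw,amtw,imqz,itvw,itvx,itwx,ivwx,mqvw,mqvz,mqwz,mvwz,qrtz,qrvz] rk=15  ker:imtw,qvwz,tvwx
∂2c = {a,i} + {a,r} + {a,t} + {a,w} + {i,m} + {i,q} + {i,r} + {i,t} + {i,z} + {m,t} + {m,v} + {m,w} + {q,v} + {q,w} + {q,z} + {r,w} + {r,z} + {t,w} + {v,w} + {v,z}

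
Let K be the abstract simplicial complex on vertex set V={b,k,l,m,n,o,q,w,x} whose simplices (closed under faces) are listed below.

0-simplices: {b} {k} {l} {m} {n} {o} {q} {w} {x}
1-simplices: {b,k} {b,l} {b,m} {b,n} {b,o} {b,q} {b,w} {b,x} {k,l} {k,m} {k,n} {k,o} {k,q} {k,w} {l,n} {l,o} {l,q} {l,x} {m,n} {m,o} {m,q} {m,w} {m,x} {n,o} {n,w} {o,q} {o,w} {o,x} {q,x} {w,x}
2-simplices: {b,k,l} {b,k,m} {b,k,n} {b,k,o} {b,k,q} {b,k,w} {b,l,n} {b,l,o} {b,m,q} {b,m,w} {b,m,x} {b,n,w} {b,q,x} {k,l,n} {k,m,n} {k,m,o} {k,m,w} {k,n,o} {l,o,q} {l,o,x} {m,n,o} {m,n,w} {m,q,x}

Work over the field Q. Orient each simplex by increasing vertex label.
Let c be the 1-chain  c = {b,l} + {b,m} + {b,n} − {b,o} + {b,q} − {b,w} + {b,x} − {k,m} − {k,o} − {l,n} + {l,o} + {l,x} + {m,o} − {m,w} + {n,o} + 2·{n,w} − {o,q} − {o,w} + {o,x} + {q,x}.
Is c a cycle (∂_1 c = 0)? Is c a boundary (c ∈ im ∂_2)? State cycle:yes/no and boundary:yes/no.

n_0=9 n_1=30 n_2=23  [Q]
∂1: piv[bk,bl,bm,bn,bo,bq,bw,bx] rk=8  ker:kl,km,kn,ko,kq,kw,ln,lo,lq,lx,mn,mo,mq,mw,mx,no,nw,oq,ow,ox,qx,wx
∂2: piv[bkl,bkm,bkn,bko,bkq,bkw,bln,blo,bmq,bmw,bmx,bnw,bqx,kmn,kmo,kno,loq,lox] rk=18  ker:kln,kmw,mno,mnw,mqx
∂1c = −3·{b} + 2·{k} − 3·{n} + 2·{o} − {q} − {w} + 4·{x}

cycle:no boundary:no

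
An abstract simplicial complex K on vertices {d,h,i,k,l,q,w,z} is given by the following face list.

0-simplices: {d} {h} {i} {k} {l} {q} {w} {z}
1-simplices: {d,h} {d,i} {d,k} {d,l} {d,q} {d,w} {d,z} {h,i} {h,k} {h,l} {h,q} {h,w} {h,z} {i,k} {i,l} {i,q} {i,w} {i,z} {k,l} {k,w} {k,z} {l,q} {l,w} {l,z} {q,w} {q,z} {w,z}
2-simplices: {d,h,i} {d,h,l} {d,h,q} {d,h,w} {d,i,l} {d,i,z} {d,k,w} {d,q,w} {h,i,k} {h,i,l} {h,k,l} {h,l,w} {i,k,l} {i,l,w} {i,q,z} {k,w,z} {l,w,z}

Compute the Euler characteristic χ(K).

χ(K)=-2

n_0=8 n_1=27 n_2=17
χ=+8−27+17=-2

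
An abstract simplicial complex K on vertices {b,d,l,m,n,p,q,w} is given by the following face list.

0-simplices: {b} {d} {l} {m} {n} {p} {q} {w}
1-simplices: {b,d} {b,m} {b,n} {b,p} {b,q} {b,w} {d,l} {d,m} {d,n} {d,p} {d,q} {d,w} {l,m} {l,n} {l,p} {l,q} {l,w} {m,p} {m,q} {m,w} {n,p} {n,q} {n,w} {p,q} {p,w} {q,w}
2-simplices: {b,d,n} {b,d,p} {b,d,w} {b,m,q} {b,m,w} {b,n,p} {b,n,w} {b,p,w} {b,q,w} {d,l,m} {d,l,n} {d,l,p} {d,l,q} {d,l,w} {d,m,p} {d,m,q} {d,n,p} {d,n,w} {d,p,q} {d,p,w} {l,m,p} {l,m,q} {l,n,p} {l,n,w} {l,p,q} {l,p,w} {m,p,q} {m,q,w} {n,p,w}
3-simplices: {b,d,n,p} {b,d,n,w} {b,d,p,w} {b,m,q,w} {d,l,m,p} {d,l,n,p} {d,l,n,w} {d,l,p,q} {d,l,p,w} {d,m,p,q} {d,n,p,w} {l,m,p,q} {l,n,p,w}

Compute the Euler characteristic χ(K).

χ(K)=-2

n_0=8 n_1=26 n_2=29 n_3=13
χ=+8−26+29−13=-2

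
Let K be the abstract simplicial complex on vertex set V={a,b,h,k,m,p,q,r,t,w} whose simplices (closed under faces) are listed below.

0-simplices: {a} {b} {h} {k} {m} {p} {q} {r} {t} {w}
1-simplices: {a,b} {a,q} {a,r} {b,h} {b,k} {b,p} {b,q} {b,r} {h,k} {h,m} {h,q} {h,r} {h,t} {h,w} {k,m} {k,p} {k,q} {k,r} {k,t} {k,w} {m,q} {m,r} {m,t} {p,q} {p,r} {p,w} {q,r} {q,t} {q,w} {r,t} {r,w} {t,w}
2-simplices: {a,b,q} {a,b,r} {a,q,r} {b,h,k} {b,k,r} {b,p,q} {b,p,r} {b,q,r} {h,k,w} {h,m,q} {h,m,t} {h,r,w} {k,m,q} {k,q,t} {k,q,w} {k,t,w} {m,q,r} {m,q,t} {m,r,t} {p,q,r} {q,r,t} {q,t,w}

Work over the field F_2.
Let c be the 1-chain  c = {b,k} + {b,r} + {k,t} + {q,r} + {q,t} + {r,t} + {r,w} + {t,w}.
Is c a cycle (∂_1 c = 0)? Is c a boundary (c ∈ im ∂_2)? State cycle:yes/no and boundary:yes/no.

cycle:yes boundary:no

n_0=10 n_1=32 n_2=22  [Z2]
∂1: piv[ab,aq,ar,bh,bk,bp,hm,ht,hw] rk=9  ker:bq,br,hk,hq,hr,km,kp,kq,kr,kt,kw,mq,mr,mt,pq,pr,pw,qr,qt,qw,rt,rw,tw
∂2: piv[abq,abr,aqr,bhk,bkr,bpq,bpr,hkw,hmq,hmt,hrw,kmq,kqt,kqw,ktw,mqr,mqt,mrt] rk=18  ker:bqr,pqr,qrt,qtw
∂1c = 0
c vs im∂2: residual ≠ 0 ⇒ not boundary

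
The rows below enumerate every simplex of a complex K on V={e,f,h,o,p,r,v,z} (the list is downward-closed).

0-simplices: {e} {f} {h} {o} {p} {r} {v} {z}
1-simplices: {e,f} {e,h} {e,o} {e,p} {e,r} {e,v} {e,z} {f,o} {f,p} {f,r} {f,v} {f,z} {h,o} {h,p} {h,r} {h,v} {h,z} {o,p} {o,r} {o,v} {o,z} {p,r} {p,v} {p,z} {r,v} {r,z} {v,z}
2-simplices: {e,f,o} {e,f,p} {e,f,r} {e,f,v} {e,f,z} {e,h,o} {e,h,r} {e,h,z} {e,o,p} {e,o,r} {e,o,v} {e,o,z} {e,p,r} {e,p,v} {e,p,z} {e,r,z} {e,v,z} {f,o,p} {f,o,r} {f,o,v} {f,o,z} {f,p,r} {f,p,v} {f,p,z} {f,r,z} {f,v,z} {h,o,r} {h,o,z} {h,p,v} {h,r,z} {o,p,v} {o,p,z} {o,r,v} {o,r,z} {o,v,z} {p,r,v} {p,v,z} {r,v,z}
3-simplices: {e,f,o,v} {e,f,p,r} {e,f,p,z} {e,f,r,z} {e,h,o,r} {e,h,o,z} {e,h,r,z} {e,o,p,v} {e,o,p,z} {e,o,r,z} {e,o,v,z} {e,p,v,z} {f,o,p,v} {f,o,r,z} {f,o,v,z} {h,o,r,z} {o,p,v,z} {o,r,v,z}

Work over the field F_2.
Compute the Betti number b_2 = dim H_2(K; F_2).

n_0=8 n_1=27 n_2=38 n_3=18  [Z2]
∂1: piv[ef,eh,eo,ep,er,ev,ez] rk=7  ker:fo,fp,fr,fv,fz,ho,hp,hr,hv,hz,op,or,ov,oz,pr,pv,pz,rv,rz,vz
∂2: piv[efo,efp,efr,efv,efz,eho,ehr,ehz,eop,eor,eov,eoz,epr,epv,epz,erz,evz,hpv,orv] rk=19  ker:fop,for,fov,foz,fpr,fpv,fpz,frz,fvz,hor,hoz,hrz,opv,opz,orz,ovz,prv,pvz,rvz
∂3: piv[efov,efpr,efpz,efrz,ehor,ehoz,ehrz,eopv,eopz,eorz,eovz,epvz,fopv,forz,fovz,orvz] rk=16  ker:horz,opvz
b_2=(38−19)−16=3

b_2=3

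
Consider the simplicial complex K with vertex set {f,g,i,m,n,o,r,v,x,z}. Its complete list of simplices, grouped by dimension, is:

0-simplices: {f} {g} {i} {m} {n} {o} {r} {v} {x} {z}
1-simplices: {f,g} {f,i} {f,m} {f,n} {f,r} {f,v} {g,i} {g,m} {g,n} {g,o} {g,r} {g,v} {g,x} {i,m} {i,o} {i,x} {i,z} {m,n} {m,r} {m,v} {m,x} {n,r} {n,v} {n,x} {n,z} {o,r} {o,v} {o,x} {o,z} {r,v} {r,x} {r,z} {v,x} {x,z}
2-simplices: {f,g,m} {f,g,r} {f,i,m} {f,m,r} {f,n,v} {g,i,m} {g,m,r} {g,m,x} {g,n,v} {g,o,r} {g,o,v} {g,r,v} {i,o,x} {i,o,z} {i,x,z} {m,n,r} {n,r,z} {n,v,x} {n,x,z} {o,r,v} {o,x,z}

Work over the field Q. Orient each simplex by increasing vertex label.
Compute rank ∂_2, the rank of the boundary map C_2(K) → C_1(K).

rank∂_2=18

n_0=10 n_1=34 n_2=21  [Q]
∂1: piv[fg,fi,fm,fn,fr,fv,go,gx,iz] rk=9  ker:gi,gm,gn,gr,gv,im,io,ix,mn,mr,mv,mx,nr,nv,nx,nz,or,ov,ox,oz,rv,rx,rz,vx,xz
∂2: piv[fgm,fgr,fim,fmr,fnv,gim,gmx,gnv,gor,gov,grv,iox,ioz,ixz,mnr,nrz,nvx,nxz] rk=18  ker:gmr,orv,oxz
rk∂_2=18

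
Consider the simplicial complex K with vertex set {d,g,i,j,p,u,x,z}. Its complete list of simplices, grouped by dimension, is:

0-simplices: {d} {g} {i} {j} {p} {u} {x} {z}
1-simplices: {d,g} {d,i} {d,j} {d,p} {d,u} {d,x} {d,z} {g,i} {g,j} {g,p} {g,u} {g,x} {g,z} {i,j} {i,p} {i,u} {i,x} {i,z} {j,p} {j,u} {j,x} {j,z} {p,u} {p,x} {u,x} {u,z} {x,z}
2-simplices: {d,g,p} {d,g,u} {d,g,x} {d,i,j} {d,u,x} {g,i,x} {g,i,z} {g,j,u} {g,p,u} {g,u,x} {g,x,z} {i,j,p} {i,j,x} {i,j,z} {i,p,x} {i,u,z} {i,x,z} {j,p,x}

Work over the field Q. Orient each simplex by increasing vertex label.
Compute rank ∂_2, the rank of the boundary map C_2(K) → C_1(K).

n_0=8 n_1=27 n_2=18  [Q]
∂1: piv[dg,di,dj,dp,du,dx,dz] rk=7  ker:gi,gj,gp,gu,gx,gz,ij,ip,iu,ix,iz,jp,ju,jx,jz,pu,px,ux,uz,xz
∂2: piv[dgp,dgu,dgx,dij,dux,gix,giz,gju,gpu,gxz,ijp,ijx,ijz,ipx,iuz] rk=15  ker:gux,ixz,jpx
rk∂_2=15

rank∂_2=15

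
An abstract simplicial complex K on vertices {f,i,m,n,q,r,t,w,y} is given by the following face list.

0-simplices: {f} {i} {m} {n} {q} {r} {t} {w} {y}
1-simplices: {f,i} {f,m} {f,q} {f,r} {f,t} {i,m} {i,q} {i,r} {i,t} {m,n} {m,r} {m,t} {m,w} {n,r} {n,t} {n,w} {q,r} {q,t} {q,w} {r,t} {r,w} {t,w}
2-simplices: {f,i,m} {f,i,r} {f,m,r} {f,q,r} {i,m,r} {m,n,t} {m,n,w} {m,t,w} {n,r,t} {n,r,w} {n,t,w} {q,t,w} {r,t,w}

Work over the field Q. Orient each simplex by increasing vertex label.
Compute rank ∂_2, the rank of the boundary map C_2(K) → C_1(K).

rank∂_2=10

n_0=9 n_1=22 n_2=13  [Q]
∂1: piv[fi,fm,fq,fr,ft,mn,mw] rk=7  ker:im,iq,ir,it,mr,mt,nr,nt,nw,qr,qt,qw,rt,rw,tw
∂2: piv[fim,fir,fmr,fqr,mnt,mnw,mtw,nrt,nrw,qtw] rk=10  ker:imr,ntw,rtw
rk∂_2=10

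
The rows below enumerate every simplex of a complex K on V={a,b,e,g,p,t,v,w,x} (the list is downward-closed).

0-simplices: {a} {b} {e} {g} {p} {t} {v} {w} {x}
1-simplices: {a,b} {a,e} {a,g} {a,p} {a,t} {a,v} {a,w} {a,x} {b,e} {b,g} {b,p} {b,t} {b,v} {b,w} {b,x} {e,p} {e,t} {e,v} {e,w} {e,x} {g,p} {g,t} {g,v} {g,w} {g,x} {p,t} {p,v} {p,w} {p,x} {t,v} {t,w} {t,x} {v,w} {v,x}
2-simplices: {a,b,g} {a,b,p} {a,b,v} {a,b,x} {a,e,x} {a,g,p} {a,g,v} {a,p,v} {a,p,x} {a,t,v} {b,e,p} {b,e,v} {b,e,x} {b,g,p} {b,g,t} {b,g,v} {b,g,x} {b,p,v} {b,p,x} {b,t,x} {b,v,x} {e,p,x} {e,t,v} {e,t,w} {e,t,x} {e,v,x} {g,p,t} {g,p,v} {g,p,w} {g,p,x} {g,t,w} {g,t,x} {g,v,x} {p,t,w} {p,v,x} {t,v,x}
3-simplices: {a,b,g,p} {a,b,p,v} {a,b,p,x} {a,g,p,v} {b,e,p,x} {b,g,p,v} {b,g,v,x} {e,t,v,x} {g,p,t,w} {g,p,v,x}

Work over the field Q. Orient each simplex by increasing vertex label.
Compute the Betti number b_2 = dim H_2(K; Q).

b_2=3

n_0=9 n_1=34 n_2=36 n_3=10  [Q]
∂1: piv[ab,ae,ag,ap,at,av,aw,ax] rk=8  ker:be,bg,bp,bt,bv,bw,bx,ep,et,ev,ew,ex,gp,gt,gv,gw,gx,pt,pv,pw,px,tv,tw,tx,vw,vx
∂2: piv[abg,abp,abv,abx,aex,agp,agv,apv,apx,atv,bep,bev,bex,bgt,bgx,btx,bvx,etv,etw,etx,gpt,gpw,gtw] rk=23  ker:bgp,bgv,bpv,bpx,epx,evx,gpv,gpx,gtx,gvx,ptw,pvx,tvx
∂3: piv[abgp,abpv,abpx,agpv,bepx,bgpv,bgvx,etvx,gptw,gpvx] rk=10
b_2=(36−23)−10=3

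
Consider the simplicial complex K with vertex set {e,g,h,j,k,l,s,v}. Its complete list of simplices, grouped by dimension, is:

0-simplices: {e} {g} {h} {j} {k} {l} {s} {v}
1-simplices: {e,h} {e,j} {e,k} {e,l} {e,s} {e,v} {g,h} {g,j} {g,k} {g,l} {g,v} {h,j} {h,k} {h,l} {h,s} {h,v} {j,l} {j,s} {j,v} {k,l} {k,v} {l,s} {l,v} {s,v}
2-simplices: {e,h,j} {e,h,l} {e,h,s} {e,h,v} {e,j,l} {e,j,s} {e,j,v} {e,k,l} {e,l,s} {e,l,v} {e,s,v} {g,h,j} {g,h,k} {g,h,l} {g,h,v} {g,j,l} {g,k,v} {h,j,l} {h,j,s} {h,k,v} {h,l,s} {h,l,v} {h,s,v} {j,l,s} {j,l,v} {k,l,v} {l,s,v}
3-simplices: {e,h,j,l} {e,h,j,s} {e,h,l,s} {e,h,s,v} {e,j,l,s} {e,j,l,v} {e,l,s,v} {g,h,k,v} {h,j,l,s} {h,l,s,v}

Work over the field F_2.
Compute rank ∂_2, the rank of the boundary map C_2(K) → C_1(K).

rank∂_2=17

n_0=8 n_1=24 n_2=27 n_3=10  [Z2]
∂1: piv[eh,ej,ek,el,es,ev,gh] rk=7  ker:gj,gk,gl,gv,hj,hk,hl,hs,hv,jl,js,jv,kl,kv,ls,lv,sv
∂2: piv[ehj,ehl,ehs,ehv,ejl,ejs,ejv,ekl,els,elv,esv,ghj,ghk,ghl,ghv,gkv,klv] rk=17  ker:gjl,hjl,hjs,hkv,hls,hlv,hsv,jls,jlv,lsv
∂3: piv[ehjl,ehjs,ehls,ehsv,ejls,ejlv,elsv,ghkv,hlsv] rk=9  ker:hjls
rk∂_2=17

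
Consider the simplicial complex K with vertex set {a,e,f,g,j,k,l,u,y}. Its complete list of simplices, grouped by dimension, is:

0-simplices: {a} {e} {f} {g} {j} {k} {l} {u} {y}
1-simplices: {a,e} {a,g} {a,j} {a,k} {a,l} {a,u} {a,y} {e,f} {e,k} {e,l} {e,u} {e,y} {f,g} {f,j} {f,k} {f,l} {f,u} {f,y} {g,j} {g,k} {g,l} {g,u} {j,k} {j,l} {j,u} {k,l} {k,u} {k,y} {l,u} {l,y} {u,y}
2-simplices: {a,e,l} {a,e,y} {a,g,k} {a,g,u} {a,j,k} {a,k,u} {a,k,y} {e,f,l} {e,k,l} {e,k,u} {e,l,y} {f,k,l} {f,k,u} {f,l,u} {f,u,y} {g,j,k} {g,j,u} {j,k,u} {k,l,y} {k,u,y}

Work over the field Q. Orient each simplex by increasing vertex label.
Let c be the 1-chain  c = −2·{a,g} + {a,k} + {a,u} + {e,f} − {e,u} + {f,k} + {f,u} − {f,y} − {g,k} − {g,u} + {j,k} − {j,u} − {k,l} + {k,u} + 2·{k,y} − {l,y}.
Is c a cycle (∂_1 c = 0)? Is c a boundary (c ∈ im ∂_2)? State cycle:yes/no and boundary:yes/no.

cycle:yes boundary:yes

n_0=9 n_1=31 n_2=20  [Q]
∂1: piv[ae,ag,aj,ak,al,au,ay,ef] rk=8  ker:ek,el,eu,ey,fg,fj,fk,fl,fu,fy,gj,gk,gl,gu,jk,jl,ju,kl,ku,ky,lu,ly,uy
∂2: piv[ael,aey,agk,agu,ajk,aku,aky,efl,ekl,eku,ely,fkl,fku,flu,fuy,gjk,gju,kly,kuy] rk=19  ker:jku
∂1c = 0
c vs im∂2: reduces to 0 ⇒ boundary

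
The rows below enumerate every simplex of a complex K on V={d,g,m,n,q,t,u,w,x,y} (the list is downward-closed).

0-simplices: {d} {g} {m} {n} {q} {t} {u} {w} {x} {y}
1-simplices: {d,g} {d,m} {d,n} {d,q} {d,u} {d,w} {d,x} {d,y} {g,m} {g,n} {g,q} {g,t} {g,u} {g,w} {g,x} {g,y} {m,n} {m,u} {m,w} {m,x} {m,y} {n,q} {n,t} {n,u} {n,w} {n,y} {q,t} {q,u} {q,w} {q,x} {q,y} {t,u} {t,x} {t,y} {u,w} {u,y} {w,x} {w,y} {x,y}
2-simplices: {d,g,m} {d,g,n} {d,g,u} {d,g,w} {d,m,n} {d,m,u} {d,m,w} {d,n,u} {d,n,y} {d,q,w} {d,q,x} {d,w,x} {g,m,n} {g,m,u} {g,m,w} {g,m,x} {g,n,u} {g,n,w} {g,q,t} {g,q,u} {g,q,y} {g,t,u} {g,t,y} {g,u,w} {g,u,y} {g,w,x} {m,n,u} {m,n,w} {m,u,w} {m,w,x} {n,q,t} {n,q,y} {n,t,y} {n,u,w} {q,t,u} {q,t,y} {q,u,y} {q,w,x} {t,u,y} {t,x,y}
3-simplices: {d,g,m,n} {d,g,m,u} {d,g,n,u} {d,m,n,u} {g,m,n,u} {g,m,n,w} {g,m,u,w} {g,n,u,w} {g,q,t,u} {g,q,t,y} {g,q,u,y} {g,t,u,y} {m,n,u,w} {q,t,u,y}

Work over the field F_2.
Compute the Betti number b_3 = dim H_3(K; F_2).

b_3=3

n_0=10 n_1=39 n_2=40 n_3=14  [Z2]
∂1: piv[dg,dm,dn,dq,du,dw,dx,dy,gt] rk=9  ker:gm,gn,gq,gu,gw,gx,gy,mn,mu,mw,mx,my,nq,nt,nu,nw,ny,qt,qu,qw,qx,qy,tu,tx,ty,uw,uy,wx,wy,xy
∂2: piv[dgm,dgn,dgu,dgw,dmn,dmu,dmw,dnu,dny,dqw,dqx,dwx,gmx,gnw,gqt,gqu,gqy,gtu,gty,guw,guy,gwx,nqt,nqy,txy] rk=25  ker:gmn,gmu,gmw,gnu,mnu,mnw,muw,mwx,nty,nuw,qtu,qty,quy,qwx,tuy
∂3: piv[dgmn,dgmu,dgnu,dmnu,gmnw,gmuw,gnuw,gqtu,gqty,gquy,gtuy] rk=11  ker:gmnu,mnuw,qtuy
b_3=(14−11)−0=3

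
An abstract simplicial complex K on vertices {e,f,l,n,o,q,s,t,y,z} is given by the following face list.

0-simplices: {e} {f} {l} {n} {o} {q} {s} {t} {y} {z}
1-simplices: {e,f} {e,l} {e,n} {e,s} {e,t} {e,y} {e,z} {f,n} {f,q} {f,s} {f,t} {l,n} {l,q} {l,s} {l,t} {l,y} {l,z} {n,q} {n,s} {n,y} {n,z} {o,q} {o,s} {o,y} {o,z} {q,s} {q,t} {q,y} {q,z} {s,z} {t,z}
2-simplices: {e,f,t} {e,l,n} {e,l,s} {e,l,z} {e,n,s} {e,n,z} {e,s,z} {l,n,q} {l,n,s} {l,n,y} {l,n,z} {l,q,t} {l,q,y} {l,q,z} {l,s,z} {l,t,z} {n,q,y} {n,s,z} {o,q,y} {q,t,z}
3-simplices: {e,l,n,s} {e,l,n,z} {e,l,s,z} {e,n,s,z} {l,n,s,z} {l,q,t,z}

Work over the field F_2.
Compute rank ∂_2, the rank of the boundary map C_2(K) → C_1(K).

rank∂_2=14

n_0=10 n_1=31 n_2=20 n_3=6  [Z2]
∂1: piv[ef,el,en,es,et,ey,ez,fq,oq] rk=9  ker:fn,fs,ft,ln,lq,ls,lt,ly,lz,nq,ns,ny,nz,os,oy,oz,qs,qt,qy,qz,sz,tz
∂2: piv[eft,eln,els,elz,ens,enz,esz,lnq,lny,lqt,lqy,lqz,ltz,oqy] rk=14  ker:lns,lnz,lsz,nqy,nsz,qtz
∂3: piv[elns,elnz,elsz,ensz,lqtz] rk=5  ker:lnsz
rk∂_2=14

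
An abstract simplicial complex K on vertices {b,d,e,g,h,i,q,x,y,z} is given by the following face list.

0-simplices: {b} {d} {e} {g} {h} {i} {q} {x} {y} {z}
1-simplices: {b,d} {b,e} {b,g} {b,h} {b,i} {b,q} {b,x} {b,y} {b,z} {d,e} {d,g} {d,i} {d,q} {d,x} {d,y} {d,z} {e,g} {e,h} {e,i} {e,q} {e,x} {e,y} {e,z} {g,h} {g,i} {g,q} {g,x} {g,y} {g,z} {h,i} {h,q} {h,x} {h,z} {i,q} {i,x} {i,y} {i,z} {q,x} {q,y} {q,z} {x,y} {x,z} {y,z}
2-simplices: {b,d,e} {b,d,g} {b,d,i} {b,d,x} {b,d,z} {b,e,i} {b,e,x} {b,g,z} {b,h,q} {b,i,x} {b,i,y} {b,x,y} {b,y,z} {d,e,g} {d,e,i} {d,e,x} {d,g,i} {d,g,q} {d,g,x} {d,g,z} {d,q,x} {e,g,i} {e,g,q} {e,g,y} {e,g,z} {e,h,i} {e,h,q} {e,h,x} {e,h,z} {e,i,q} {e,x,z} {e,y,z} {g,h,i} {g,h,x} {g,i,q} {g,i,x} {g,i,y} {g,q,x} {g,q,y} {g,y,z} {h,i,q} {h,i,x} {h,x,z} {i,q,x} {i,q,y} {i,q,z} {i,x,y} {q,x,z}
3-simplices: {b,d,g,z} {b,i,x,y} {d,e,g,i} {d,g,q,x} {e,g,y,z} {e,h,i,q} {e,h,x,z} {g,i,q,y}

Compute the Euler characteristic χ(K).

n_0=10 n_1=43 n_2=48 n_3=8
χ=+10−43+48−8=7

χ(K)=7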